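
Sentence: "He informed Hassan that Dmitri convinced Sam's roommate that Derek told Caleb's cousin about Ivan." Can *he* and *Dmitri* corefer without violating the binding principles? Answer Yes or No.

No

*Dmitri* is an R-expression; Principle C requires it to be free (not bound by any c-commanding expression).
— he: subject of the matrix clause; the pronoun c-commands the R-expression — coreference blocked (Principle C).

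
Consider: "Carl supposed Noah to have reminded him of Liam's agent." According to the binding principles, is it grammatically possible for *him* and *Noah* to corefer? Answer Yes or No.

*him* is a pronoun; Principle B requires it to be free in its binding domain — the clause headed by 'reminded'.
— Noah: subject of the clause headed by 'reminded'; c-commands the pronoun within its binding domain — blocked (Principle B).

No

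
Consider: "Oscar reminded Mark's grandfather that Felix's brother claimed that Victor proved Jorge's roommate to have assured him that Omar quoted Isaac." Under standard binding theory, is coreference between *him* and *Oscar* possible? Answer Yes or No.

Yes

*Oscar* is an R-expression; Principle C requires it to be free (not bound by any c-commanding expression).
— him: object of the clause headed by 'assured'; the pronoun does not c-command the R-expression — coreference allowed.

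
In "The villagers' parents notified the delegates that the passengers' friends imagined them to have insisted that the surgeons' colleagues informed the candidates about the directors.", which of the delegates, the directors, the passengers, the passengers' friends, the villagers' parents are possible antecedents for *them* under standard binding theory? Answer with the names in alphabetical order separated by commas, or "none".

*them* is a pronoun; Principle B requires it to be free in its binding domain — the clause headed by 'imagined'.
— the delegates: object of the matrix clause; c-commands the pronoun but lies outside its binding domain — allowed.
— the directors: second object of the clause headed by 'informed'; is c-commanded by the pronoun; coreference would bind this R-expression — blocked (Principle C).
— the passengers: possessor inside the subject DP of the clause headed by 'imagined'; does not c-command the pronoun — Principle B does not apply; allowed.
— the passengers' friends: subject of the clause headed by 'imagined'; c-commands the pronoun within its binding domain — blocked (Principle B).
— the villagers' parents: subject of the matrix clause; c-commands the pronoun but lies outside its binding domain — allowed.

the delegates, the passengers, the villagers' parents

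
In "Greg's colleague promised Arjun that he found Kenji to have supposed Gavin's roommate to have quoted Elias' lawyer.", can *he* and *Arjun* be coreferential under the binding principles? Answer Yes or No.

*Arjun* is an R-expression; Principle C requires it to be free (not bound by any c-commanding expression).
— he: subject of the clause headed by 'found'; the pronoun does not c-command the R-expression — coreference allowed.

Yes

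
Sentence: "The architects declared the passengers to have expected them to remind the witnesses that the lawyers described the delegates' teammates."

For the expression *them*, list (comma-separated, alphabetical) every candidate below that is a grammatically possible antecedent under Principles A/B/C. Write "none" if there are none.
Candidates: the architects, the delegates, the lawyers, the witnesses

*them* is a pronoun; Principle B requires it to be free in its binding domain — the clause headed by 'expected'.
— the architects: subject of the matrix clause; c-commands the pronoun but lies outside its binding domain — allowed.
— the delegates: possessor inside the object DP of the clause headed by 'described'; is c-commanded by the pronoun; coreference would bind this R-expression — blocked (Principle C).
— the lawyers: subject of the clause headed by 'described'; is c-commanded by the pronoun; coreference would bind this R-expression — blocked (Principle C).
— the witnesses: object of the clause headed by 'remind'; is c-commanded by the pronoun; coreference would bind this R-expression — blocked (Principle C).

the architects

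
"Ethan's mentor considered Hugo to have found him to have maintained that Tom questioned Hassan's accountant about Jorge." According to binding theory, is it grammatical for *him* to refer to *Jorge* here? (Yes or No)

No

*Jorge* is an R-expression; Principle C requires it to be free (not bound by any c-commanding expression).
— him: subject of the clause headed by 'maintained'; the pronoun c-commands the R-expression — coreference blocked (Principle C).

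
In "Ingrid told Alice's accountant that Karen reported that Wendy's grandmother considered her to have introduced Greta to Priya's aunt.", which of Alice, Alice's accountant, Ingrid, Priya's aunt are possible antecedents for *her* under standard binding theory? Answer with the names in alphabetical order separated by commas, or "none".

Alice, Alice's accountant, Ingrid

*her* is a pronoun; Principle B requires it to be free in its binding domain — the clause headed by 'considered'.
— Alice: possessor inside the object DP of the matrix clause; does not c-command the pronoun — Principle B does not apply; allowed.
— Alice's accountant: object of the matrix clause; c-commands the pronoun but lies outside its binding domain — allowed.
— Ingrid: subject of the matrix clause; c-commands the pronoun but lies outside its binding domain — allowed.
— Priya's aunt: second object of the clause headed by 'introduced'; is c-commanded by the pronoun; coreference would bind this R-expression — blocked (Principle C).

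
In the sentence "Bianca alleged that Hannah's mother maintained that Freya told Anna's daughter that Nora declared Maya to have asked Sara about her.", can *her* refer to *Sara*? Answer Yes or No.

No

*her* is a pronoun; Principle B requires it to be free in its binding domain — the clause headed by 'asked'.
— Sara: object of the clause headed by 'asked'; c-commands the pronoun within its binding domain — blocked (Principle B).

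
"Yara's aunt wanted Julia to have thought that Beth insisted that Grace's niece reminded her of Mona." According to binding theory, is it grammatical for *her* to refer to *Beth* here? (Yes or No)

Yes

*Beth* is an R-expression; Principle C requires it to be free (not bound by any c-commanding expression).
— her: object of the clause headed by 'reminded'; the pronoun does not c-command the R-expression — coreference allowed.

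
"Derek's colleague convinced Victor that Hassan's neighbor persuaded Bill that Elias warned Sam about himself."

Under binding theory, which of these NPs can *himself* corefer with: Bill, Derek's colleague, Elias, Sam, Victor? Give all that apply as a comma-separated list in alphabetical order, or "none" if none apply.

*himself* is a reflexive; Principle A requires it to be bound within its binding domain — the clause headed by 'warned'.
— Bill: object of the clause headed by 'persuaded'; c-commands the reflexive but lies outside its binding domain — cannot bind it (Principle A).
— Derek's colleague: subject of the matrix clause; c-commands the reflexive but lies outside its binding domain — cannot bind it (Principle A).
— Elias: subject of the clause headed by 'warned'; c-commands the reflexive within its binding domain — allowed (Principle A).
— Sam: object of the clause headed by 'warned'; c-commands the reflexive within its binding domain — allowed (Principle A).
— Victor: object of the matrix clause; c-commands the reflexive but lies outside its binding domain — cannot bind it (Principle A).

Elias, Sam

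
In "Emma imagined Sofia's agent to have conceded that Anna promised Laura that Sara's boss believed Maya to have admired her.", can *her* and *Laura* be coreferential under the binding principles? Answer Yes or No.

*Laura* is an R-expression; Principle C requires it to be free (not bound by any c-commanding expression).
— her: object of the clause headed by 'admired'; the pronoun does not c-command the R-expression — coreference allowed.

Yes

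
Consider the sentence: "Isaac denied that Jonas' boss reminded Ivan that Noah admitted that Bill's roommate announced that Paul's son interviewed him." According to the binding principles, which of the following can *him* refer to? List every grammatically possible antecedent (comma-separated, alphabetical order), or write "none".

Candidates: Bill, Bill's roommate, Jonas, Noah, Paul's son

Bill, Bill's roommate, Jonas, Noah

*him* is a pronoun; Principle B requires it to be free in its binding domain — the clause headed by 'interviewed'.
— Bill: possessor inside the subject DP of the clause headed by 'announced'; does not c-command the pronoun — Principle B does not apply; allowed.
— Bill's roommate: subject of the clause headed by 'announced'; c-commands the pronoun but lies outside its binding domain — allowed.
— Jonas: possessor inside the subject DP of the clause headed by 'reminded'; does not c-command the pronoun — Principle B does not apply; allowed.
— Noah: subject of the clause headed by 'admitted'; c-commands the pronoun but lies outside its binding domain — allowed.
— Paul's son: subject of the clause headed by 'interviewed'; c-commands the pronoun within its binding domain — blocked (Principle B).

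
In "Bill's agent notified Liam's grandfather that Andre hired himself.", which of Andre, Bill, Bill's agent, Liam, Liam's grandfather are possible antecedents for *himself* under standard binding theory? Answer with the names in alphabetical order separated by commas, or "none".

Andre

*himself* is a reflexive; Principle A requires it to be bound within its binding domain — the clause headed by 'hired'.
— Andre: subject of the clause headed by 'hired'; c-commands the reflexive within its binding domain — allowed (Principle A).
— Bill: possessor inside the subject DP of the matrix clause; does not c-command the reflexive — cannot bind it (Principle A).
— Bill's agent: subject of the matrix clause; c-commands the reflexive but lies outside its binding domain — cannot bind it (Principle A).
— Liam: possessor inside the object DP of the matrix clause; does not c-command the reflexive — cannot bind it (Principle A).
— Liam's grandfather: object of the matrix clause; c-commands the reflexive but lies outside its binding domain — cannot bind it (Principle A).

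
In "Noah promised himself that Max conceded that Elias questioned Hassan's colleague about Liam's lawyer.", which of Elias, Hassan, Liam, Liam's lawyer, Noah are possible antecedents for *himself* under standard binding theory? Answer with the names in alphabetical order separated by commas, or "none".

Noah

*himself* is a reflexive; Principle A requires it to be bound within its binding domain — the matrix clause.
— Elias: subject of the clause headed by 'questioned'; does not c-command the reflexive — cannot bind it (Principle A).
— Hassan: possessor inside the object DP of the clause headed by 'questioned'; does not c-command the reflexive — cannot bind it (Principle A).
— Liam: possessor inside the second object DP of the clause headed by 'questioned'; does not c-command the reflexive — cannot bind it (Principle A).
— Liam's lawyer: second object of the clause headed by 'questioned'; does not c-command the reflexive — cannot bind it (Principle A).
— Noah: subject of the matrix clause; c-commands the reflexive within its binding domain — allowed (Principle A).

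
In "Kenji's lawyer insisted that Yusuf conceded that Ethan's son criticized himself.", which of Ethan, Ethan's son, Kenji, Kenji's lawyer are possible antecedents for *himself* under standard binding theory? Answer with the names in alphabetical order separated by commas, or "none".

Ethan's son

*himself* is a reflexive; Principle A requires it to be bound within its binding domain — the clause headed by 'criticized'.
— Ethan: possessor inside the subject DP of the clause headed by 'criticized'; does not c-command the reflexive — cannot bind it (Principle A).
— Ethan's son: subject of the clause headed by 'criticized'; c-commands the reflexive within its binding domain — allowed (Principle A).
— Kenji: possessor inside the subject DP of the matrix clause; does not c-command the reflexive — cannot bind it (Principle A).
— Kenji's lawyer: subject of the matrix clause; c-commands the reflexive but lies outside its binding domain — cannot bind it (Principle A).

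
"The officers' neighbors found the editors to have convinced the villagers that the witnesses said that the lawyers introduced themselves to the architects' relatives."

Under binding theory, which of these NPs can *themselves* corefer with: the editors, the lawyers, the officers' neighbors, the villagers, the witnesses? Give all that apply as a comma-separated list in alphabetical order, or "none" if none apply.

*themselves* is a reflexive; Principle A requires it to be bound within its binding domain — the clause headed by 'introduced'.
— the editors: subject of the clause headed by 'convinced'; c-commands the reflexive but lies outside its binding domain — cannot bind it (Principle A).
— the lawyers: subject of the clause headed by 'introduced'; c-commands the reflexive within its binding domain — allowed (Principle A).
— the officers' neighbors: subject of the matrix clause; c-commands the reflexive but lies outside its binding domain — cannot bind it (Principle A).
— the villagers: object of the clause headed by 'convinced'; c-commands the reflexive but lies outside its binding domain — cannot bind it (Principle A).
— the witnesses: subject of the clause headed by 'said'; c-commands the reflexive but lies outside its binding domain — cannot bind it (Principle A).

the lawyers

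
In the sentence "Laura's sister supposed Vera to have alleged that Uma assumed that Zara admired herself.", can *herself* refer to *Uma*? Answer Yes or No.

*herself* is a reflexive; Principle A requires it to be bound within its binding domain — the clause headed by 'admired'.
— Uma: subject of the clause headed by 'assumed'; c-commands the reflexive but lies outside its binding domain — cannot bind it (Principle A).

No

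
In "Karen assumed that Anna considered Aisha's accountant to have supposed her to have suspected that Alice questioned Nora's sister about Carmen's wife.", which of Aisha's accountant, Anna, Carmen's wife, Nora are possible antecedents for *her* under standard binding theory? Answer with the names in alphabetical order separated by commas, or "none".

Anna

*her* is a pronoun; Principle B requires it to be free in its binding domain — the clause headed by 'supposed'.
— Aisha's accountant: subject of the clause headed by 'supposed'; c-commands the pronoun within its binding domain — blocked (Principle B).
— Anna: subject of the clause headed by 'considered'; c-commands the pronoun but lies outside its binding domain — allowed.
— Carmen's wife: second object of the clause headed by 'questioned'; is c-commanded by the pronoun; coreference would bind this R-expression — blocked (Principle C).
— Nora: possessor inside the object DP of the clause headed by 'questioned'; is c-commanded by the pronoun; coreference would bind this R-expression — blocked (Principle C).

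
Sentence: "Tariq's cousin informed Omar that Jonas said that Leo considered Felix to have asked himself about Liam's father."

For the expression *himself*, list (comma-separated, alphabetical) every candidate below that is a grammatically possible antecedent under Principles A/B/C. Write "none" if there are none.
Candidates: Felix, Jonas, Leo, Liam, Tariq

Felix

*himself* is a reflexive; Principle A requires it to be bound within its binding domain — the clause headed by 'asked'.
— Felix: subject of the clause headed by 'asked'; c-commands the reflexive within its binding domain — allowed (Principle A).
— Jonas: subject of the clause headed by 'said'; c-commands the reflexive but lies outside its binding domain — cannot bind it (Principle A).
— Leo: subject of the clause headed by 'considered'; c-commands the reflexive but lies outside its binding domain — cannot bind it (Principle A).
— Liam: possessor inside the second object DP of the clause headed by 'asked'; does not c-command the reflexive — cannot bind it (Principle A).
— Tariq: possessor inside the subject DP of the matrix clause; does not c-command the reflexive — cannot bind it (Principle A).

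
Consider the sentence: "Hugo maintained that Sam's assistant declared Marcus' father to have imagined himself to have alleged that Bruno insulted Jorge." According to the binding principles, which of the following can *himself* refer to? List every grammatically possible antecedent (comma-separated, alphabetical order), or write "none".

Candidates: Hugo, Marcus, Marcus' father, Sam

Marcus' father

*himself* is a reflexive; Principle A requires it to be bound within its binding domain — the clause headed by 'imagined'.
— Hugo: subject of the matrix clause; c-commands the reflexive but lies outside its binding domain — cannot bind it (Principle A).
— Marcus: possessor inside the subject DP of the clause headed by 'imagined'; does not c-command the reflexive — cannot bind it (Principle A).
— Marcus' father: subject of the clause headed by 'imagined'; c-commands the reflexive within its binding domain — allowed (Principle A).
— Sam: possessor inside the subject DP of the clause headed by 'declared'; does not c-command the reflexive — cannot bind it (Principle A).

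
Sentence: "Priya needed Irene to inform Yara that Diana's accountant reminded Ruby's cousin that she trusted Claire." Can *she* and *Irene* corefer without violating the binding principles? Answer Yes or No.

*Irene* is an R-expression; Principle C requires it to be free (not bound by any c-commanding expression).
— she: subject of the clause headed by 'trusted'; the pronoun does not c-command the R-expression — coreference allowed.

Yes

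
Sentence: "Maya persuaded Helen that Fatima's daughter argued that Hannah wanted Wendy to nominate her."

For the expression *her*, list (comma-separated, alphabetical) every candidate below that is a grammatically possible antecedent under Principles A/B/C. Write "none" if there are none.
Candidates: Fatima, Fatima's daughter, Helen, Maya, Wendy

Fatima, Fatima's daughter, Helen, Maya

*her* is a pronoun; Principle B requires it to be free in its binding domain — the clause headed by 'nominate'.
— Fatima: possessor inside the subject DP of the clause headed by 'argued'; does not c-command the pronoun — Principle B does not apply; allowed.
— Fatima's daughter: subject of the clause headed by 'argued'; c-commands the pronoun but lies outside its binding domain — allowed.
— Helen: object of the matrix clause; c-commands the pronoun but lies outside its binding domain — allowed.
— Maya: subject of the matrix clause; c-commands the pronoun but lies outside its binding domain — allowed.
— Wendy: subject of the clause headed by 'nominate'; c-commands the pronoun within its binding domain — blocked (Principle B).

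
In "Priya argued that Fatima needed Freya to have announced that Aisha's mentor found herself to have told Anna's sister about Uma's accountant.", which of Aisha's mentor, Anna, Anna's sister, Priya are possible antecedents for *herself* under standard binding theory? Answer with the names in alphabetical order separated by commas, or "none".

*herself* is a reflexive; Principle A requires it to be bound within its binding domain — the clause headed by 'found'.
— Aisha's mentor: subject of the clause headed by 'found'; c-commands the reflexive within its binding domain — allowed (Principle A).
— Anna: possessor inside the object DP of the clause headed by 'told'; does not c-command the reflexive — cannot bind it (Principle A).
— Anna's sister: object of the clause headed by 'told'; does not c-command the reflexive — cannot bind it (Principle A).
— Priya: subject of the matrix clause; c-commands the reflexive but lies outside its binding domain — cannot bind it (Principle A).

Aisha's mentor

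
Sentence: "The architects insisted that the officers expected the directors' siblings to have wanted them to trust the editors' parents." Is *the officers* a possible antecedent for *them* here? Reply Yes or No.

Yes

*them* is a pronoun; Principle B requires it to be free in its binding domain — the clause headed by 'wanted'.
— the officers: subject of the clause headed by 'expected'; c-commands the pronoun but lies outside its binding domain — allowed.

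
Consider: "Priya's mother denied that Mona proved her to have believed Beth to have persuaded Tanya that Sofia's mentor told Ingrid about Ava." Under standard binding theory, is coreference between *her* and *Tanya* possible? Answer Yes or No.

No

*Tanya* is an R-expression; Principle C requires it to be free (not bound by any c-commanding expression).
— her: subject of the clause headed by 'believed'; the pronoun c-commands the R-expression — coreference blocked (Principle C).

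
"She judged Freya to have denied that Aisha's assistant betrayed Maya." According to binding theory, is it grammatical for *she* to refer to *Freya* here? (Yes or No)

*Freya* is an R-expression; Principle C requires it to be free (not bound by any c-commanding expression).
— she: subject of the matrix clause; the pronoun c-commands the R-expression — coreference blocked (Principle C).

No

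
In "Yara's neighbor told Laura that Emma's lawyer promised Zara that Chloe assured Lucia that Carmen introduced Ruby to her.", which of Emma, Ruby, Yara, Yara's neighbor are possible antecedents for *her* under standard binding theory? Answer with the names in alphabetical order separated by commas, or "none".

Emma, Yara, Yara's neighbor

*her* is a pronoun; Principle B requires it to be free in its binding domain — the clause headed by 'introduced'.
— Emma: possessor inside the subject DP of the clause headed by 'promised'; does not c-command the pronoun — Principle B does not apply; allowed.
— Ruby: object of the clause headed by 'introduced'; c-commands the pronoun within its binding domain — blocked (Principle B).
— Yara: possessor inside the subject DP of the matrix clause; does not c-command the pronoun — Principle B does not apply; allowed.
— Yara's neighbor: subject of the matrix clause; c-commands the pronoun but lies outside its binding domain — allowed.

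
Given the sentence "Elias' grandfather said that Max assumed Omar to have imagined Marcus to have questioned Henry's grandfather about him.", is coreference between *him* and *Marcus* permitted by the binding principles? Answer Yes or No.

No

*him* is a pronoun; Principle B requires it to be free in its binding domain — the clause headed by 'questioned'.
— Marcus: subject of the clause headed by 'questioned'; c-commands the pronoun within its binding domain — blocked (Principle B).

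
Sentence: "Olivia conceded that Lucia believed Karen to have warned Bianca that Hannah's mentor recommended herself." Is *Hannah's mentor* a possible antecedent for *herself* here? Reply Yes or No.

*herself* is a reflexive; Principle A requires it to be bound within its binding domain — the clause headed by 'recommended'.
— Hannah's mentor: subject of the clause headed by 'recommended'; c-commands the reflexive within its binding domain — allowed (Principle A).

Yes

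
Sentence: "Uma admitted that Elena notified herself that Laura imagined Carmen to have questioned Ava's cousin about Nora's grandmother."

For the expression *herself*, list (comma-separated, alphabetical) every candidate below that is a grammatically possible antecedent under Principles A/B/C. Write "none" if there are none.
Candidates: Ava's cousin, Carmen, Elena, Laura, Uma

*herself* is a reflexive; Principle A requires it to be bound within its binding domain — the clause headed by 'notified'.
— Ava's cousin: object of the clause headed by 'questioned'; does not c-command the reflexive — cannot bind it (Principle A).
— Carmen: subject of the clause headed by 'questioned'; does not c-command the reflexive — cannot bind it (Principle A).
— Elena: subject of the clause headed by 'notified'; c-commands the reflexive within its binding domain — allowed (Principle A).
— Laura: subject of the clause headed by 'imagined'; does not c-command the reflexive — cannot bind it (Principle A).
— Uma: subject of the matrix clause; c-commands the reflexive but lies outside its binding domain — cannot bind it (Principle A).

Elena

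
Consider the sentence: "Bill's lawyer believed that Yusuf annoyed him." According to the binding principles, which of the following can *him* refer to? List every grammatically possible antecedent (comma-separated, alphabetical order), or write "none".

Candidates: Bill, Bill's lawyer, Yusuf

*him* is a pronoun; Principle B requires it to be free in its binding domain — the clause headed by 'annoyed'.
— Bill: possessor inside the subject DP of the matrix clause; does not c-command the pronoun — Principle B does not apply; allowed.
— Bill's lawyer: subject of the matrix clause; c-commands the pronoun but lies outside its binding domain — allowed.
— Yusuf: subject of the clause headed by 'annoyed'; c-commands the pronoun within its binding domain — blocked (Principle B).

Bill, Bill's lawyer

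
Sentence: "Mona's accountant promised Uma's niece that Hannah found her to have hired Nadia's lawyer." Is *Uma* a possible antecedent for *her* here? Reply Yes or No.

*her* is a pronoun; Principle B requires it to be free in its binding domain — the clause headed by 'found'.
— Uma: possessor inside the object DP of the matrix clause; does not c-command the pronoun — Principle B does not apply; allowed.

Yes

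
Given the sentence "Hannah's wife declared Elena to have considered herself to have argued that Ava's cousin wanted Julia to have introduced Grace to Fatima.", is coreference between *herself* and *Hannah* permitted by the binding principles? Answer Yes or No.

No

*herself* is a reflexive; Principle A requires it to be bound within its binding domain — the clause headed by 'considered'.
— Hannah: possessor inside the subject DP of the matrix clause; does not c-command the reflexive — cannot bind it (Principle A).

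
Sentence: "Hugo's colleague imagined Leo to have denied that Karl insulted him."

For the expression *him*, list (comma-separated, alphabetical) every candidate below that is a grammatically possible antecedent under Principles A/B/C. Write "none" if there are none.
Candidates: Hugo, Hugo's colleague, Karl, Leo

Hugo, Hugo's colleague, Leo

*him* is a pronoun; Principle B requires it to be free in its binding domain — the clause headed by 'insulted'.
— Hugo: possessor inside the subject DP of the matrix clause; does not c-command the pronoun — Principle B does not apply; allowed.
— Hugo's colleague: subject of the matrix clause; c-commands the pronoun but lies outside its binding domain — allowed.
— Karl: subject of the clause headed by 'insulted'; c-commands the pronoun within its binding domain — blocked (Principle B).
— Leo: subject of the clause headed by 'denied'; c-commands the pronoun but lies outside its binding domain — allowed.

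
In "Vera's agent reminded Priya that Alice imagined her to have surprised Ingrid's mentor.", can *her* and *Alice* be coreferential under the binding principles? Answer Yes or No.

*Alice* is an R-expression; Principle C requires it to be free (not bound by any c-commanding expression).
— her: subject of the clause headed by 'surprised'; the R-expression locally c-commands the pronoun — coreference blocked (Principle B on the pronoun).

No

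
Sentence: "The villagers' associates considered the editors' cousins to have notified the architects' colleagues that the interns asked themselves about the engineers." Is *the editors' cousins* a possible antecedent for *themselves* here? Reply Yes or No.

No

*themselves* is a reflexive; Principle A requires it to be bound within its binding domain — the clause headed by 'asked'.
— the editors' cousins: subject of the clause headed by 'notified'; c-commands the reflexive but lies outside its binding domain — cannot bind it (Principle A).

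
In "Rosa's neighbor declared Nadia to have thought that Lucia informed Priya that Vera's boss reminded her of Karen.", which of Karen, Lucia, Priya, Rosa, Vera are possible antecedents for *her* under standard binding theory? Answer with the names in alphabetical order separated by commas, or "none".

*her* is a pronoun; Principle B requires it to be free in its binding domain — the clause headed by 'reminded'.
— Karen: second object of the clause headed by 'reminded'; is c-commanded by the pronoun; coreference would bind this R-expression — blocked (Principle C).
— Lucia: subject of the clause headed by 'informed'; c-commands the pronoun but lies outside its binding domain — allowed.
— Priya: object of the clause headed by 'informed'; c-commands the pronoun but lies outside its binding domain — allowed.
— Rosa: possessor inside the subject DP of the matrix clause; does not c-command the pronoun — Principle B does not apply; allowed.
— Vera: possessor inside the subject DP of the clause headed by 'reminded'; does not c-command the pronoun — Principle B does not apply; allowed.

Lucia, Priya, Rosa, Vera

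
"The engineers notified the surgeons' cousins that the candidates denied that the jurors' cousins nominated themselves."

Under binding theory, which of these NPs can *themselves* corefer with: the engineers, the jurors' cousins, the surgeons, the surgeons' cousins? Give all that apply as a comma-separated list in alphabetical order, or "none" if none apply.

the jurors' cousins

*themselves* is a reflexive; Principle A requires it to be bound within its binding domain — the clause headed by 'nominated'.
— the engineers: subject of the matrix clause; c-commands the reflexive but lies outside its binding domain — cannot bind it (Principle A).
— the jurors' cousins: subject of the clause headed by 'nominated'; c-commands the reflexive within its binding domain — allowed (Principle A).
— the surgeons: possessor inside the object DP of the matrix clause; does not c-command the reflexive — cannot bind it (Principle A).
— the surgeons' cousins: object of the matrix clause; c-commands the reflexive but lies outside its binding domain — cannot bind it (Principle A).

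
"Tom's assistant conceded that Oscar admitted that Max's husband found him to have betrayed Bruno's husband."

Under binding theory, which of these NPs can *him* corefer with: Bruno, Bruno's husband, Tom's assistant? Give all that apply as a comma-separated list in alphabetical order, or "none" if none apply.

*him* is a pronoun; Principle B requires it to be free in its binding domain — the clause headed by 'found'.
— Bruno: possessor inside the object DP of the clause headed by 'betrayed'; is c-commanded by the pronoun; coreference would bind this R-expression — blocked (Principle C).
— Bruno's husband: object of the clause headed by 'betrayed'; is c-commanded by the pronoun; coreference would bind this R-expression — blocked (Principle C).
— Tom's assistant: subject of the matrix clause; c-commands the pronoun but lies outside its binding domain — allowed.

Tom's assistant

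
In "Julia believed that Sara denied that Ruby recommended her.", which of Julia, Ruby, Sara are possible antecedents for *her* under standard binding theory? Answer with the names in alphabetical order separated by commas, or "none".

*her* is a pronoun; Principle B requires it to be free in its binding domain — the clause headed by 'recommended'.
— Julia: subject of the matrix clause; c-commands the pronoun but lies outside its binding domain — allowed.
— Ruby: subject of the clause headed by 'recommended'; c-commands the pronoun within its binding domain — blocked (Principle B).
— Sara: subject of the clause headed by 'denied'; c-commands the pronoun but lies outside its binding domain — allowed.

Julia, Sara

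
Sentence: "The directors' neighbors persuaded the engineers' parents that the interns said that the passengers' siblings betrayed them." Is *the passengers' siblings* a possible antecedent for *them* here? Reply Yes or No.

No

*them* is a pronoun; Principle B requires it to be free in its binding domain — the clause headed by 'betrayed'.
— the passengers' siblings: subject of the clause headed by 'betrayed'; c-commands the pronoun within its binding domain — blocked (Principle B).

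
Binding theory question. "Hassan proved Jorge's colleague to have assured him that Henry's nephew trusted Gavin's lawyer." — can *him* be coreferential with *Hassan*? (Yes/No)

Yes

*him* is a pronoun; Principle B requires it to be free in its binding domain — the clause headed by 'assured'.
— Hassan: subject of the matrix clause; c-commands the pronoun but lies outside its binding domain — allowed.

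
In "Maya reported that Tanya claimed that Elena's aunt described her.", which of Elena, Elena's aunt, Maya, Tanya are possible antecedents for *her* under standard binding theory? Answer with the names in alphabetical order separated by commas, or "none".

Elena, Maya, Tanya

*her* is a pronoun; Principle B requires it to be free in its binding domain — the clause headed by 'described'.
— Elena: possessor inside the subject DP of the clause headed by 'described'; does not c-command the pronoun — Principle B does not apply; allowed.
— Elena's aunt: subject of the clause headed by 'described'; c-commands the pronoun within its binding domain — blocked (Principle B).
— Maya: subject of the matrix clause; c-commands the pronoun but lies outside its binding domain — allowed.
— Tanya: subject of the clause headed by 'claimed'; c-commands the pronoun but lies outside its binding domain — allowed.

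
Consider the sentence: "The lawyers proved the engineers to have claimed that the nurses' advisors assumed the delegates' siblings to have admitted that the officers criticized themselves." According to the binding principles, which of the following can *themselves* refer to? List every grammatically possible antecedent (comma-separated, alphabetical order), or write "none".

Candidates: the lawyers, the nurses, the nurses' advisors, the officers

the officers

*themselves* is a reflexive; Principle A requires it to be bound within its binding domain — the clause headed by 'criticized'.
— the lawyers: subject of the matrix clause; c-commands the reflexive but lies outside its binding domain — cannot bind it (Principle A).
— the nurses: possessor inside the subject DP of the clause headed by 'assumed'; does not c-command the reflexive — cannot bind it (Principle A).
— the nurses' advisors: subject of the clause headed by 'assumed'; c-commands the reflexive but lies outside its binding domain — cannot bind it (Principle A).
— the officers: subject of the clause headed by 'criticized'; c-commands the reflexive within its binding domain — allowed (Principle A).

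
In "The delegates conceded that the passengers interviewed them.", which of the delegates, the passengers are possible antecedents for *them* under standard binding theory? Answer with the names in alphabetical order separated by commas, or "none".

the delegates

*them* is a pronoun; Principle B requires it to be free in its binding domain — the clause headed by 'interviewed'.
— the delegates: subject of the matrix clause; c-commands the pronoun but lies outside its binding domain — allowed.
— the passengers: subject of the clause headed by 'interviewed'; c-commands the pronoun within its binding domain — blocked (Principle B).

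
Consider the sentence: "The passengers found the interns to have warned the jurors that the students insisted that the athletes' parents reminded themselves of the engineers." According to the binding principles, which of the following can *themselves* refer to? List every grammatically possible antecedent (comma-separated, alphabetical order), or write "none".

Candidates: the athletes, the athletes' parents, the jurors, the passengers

the athletes' parents

*themselves* is a reflexive; Principle A requires it to be bound within its binding domain — the clause headed by 'reminded'.
— the athletes: possessor inside the subject DP of the clause headed by 'reminded'; does not c-command the reflexive — cannot bind it (Principle A).
— the athletes' parents: subject of the clause headed by 'reminded'; c-commands the reflexive within its binding domain — allowed (Principle A).
— the jurors: object of the clause headed by 'warned'; c-commands the reflexive but lies outside its binding domain — cannot bind it (Principle A).
— the passengers: subject of the matrix clause; c-commands the reflexive but lies outside its binding domain — cannot bind it (Principle A).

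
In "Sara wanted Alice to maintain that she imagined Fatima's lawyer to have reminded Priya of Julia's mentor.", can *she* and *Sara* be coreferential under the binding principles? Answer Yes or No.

*Sara* is an R-expression; Principle C requires it to be free (not bound by any c-commanding expression).
— she: subject of the clause headed by 'imagined'; the pronoun does not c-command the R-expression — coreference allowed.

Yes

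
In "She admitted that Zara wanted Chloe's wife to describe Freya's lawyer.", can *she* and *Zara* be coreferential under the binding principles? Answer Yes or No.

*Zara* is an R-expression; Principle C requires it to be free (not bound by any c-commanding expression).
— she: subject of the matrix clause; the pronoun c-commands the R-expression — coreference blocked (Principle C).

No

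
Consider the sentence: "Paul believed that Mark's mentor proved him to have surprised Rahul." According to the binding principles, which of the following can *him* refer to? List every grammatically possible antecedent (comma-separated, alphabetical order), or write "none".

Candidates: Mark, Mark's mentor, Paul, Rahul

*him* is a pronoun; Principle B requires it to be free in its binding domain — the clause headed by 'proved'.
— Mark: possessor inside the subject DP of the clause headed by 'proved'; does not c-command the pronoun — Principle B does not apply; allowed.
— Mark's mentor: subject of the clause headed by 'proved'; c-commands the pronoun within its binding domain — blocked (Principle B).
— Paul: subject of the matrix clause; c-commands the pronoun but lies outside its binding domain — allowed.
— Rahul: object of the clause headed by 'surprised'; is c-commanded by the pronoun; coreference would bind this R-expression — blocked (Principle C).

Mark, Paul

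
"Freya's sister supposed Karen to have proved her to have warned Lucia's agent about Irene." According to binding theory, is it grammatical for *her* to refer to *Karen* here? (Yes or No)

No

*Karen* is an R-expression; Principle C requires it to be free (not bound by any c-commanding expression).
— her: subject of the clause headed by 'warned'; the R-expression locally c-commands the pronoun — coreference blocked (Principle B on the pronoun).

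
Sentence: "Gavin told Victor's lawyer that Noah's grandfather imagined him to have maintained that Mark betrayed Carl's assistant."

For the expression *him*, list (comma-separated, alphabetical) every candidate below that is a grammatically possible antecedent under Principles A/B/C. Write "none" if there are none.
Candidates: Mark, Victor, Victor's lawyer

*him* is a pronoun; Principle B requires it to be free in its binding domain — the clause headed by 'imagined'.
— Mark: subject of the clause headed by 'betrayed'; is c-commanded by the pronoun; coreference would bind this R-expression — blocked (Principle C).
— Victor: possessor inside the object DP of the matrix clause; does not c-command the pronoun — Principle B does not apply; allowed.
— Victor's lawyer: object of the matrix clause; c-commands the pronoun but lies outside its binding domain — allowed.

Victor, Victor's lawyer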